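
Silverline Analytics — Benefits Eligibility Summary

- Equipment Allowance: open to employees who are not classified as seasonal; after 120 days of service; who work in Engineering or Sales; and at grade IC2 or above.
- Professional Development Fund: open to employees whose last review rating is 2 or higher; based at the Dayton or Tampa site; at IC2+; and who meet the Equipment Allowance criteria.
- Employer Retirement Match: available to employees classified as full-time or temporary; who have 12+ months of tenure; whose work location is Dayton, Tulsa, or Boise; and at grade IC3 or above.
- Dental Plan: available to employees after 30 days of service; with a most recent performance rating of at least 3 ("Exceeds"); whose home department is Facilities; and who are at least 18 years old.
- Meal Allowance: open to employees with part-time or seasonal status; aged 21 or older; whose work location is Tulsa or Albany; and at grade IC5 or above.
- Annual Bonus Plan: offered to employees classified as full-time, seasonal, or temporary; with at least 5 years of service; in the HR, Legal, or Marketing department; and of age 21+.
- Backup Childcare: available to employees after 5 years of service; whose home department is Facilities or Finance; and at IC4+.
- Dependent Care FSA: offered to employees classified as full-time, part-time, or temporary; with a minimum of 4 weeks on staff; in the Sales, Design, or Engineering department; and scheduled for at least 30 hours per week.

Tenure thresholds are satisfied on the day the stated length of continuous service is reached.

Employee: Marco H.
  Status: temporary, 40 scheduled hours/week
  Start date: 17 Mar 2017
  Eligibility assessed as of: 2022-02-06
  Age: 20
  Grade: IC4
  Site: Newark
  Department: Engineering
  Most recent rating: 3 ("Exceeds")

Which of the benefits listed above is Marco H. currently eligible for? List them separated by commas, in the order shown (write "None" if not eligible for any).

Equipment Allowance, Dependent Care FSA

Service from 17 Mar 2017 to 2022-02-06: 1787 days.
Equipment Allowance — status temporary ✓ (not excluded); service 1787 days ≥ 120 days ✓; dept Engineering ✓; grade IC4 ≥ IC2 ✓ → eligible.
Professional Development Fund — rating 3 ≥ 2 ✓; site Newark ✗ (not Dayton or Tampa) → not eligible.
Employer Retirement Match — status temporary ✓; service 1787 days ≥ 12 months (≈360 days) ✓; site Newark ✗ (not Dayton, Tulsa, or Boise) → not eligible.
Dental Plan — service 1787 days ≥ 30 days ✓; rating 3 ≥ 3 ✓; dept Engineering ✗ → not eligible.
Meal Allowance — status temporary ✗ (requires part-time or seasonal) → not eligible.
Annual Bonus Plan — status temporary ✓; service 1787 days < 5 years (≈1825 days) ✗ → not eligible.
Backup Childcare — service 1787 days < 5 years (≈1825 days) ✗ → not eligible.
Dependent Care FSA — status temporary ✓; service 1787 days ≥ 4 weeks (≈28 days) ✓; dept Engineering ✓; 40 hrs/wk ≥ 30 ✓ → eligible.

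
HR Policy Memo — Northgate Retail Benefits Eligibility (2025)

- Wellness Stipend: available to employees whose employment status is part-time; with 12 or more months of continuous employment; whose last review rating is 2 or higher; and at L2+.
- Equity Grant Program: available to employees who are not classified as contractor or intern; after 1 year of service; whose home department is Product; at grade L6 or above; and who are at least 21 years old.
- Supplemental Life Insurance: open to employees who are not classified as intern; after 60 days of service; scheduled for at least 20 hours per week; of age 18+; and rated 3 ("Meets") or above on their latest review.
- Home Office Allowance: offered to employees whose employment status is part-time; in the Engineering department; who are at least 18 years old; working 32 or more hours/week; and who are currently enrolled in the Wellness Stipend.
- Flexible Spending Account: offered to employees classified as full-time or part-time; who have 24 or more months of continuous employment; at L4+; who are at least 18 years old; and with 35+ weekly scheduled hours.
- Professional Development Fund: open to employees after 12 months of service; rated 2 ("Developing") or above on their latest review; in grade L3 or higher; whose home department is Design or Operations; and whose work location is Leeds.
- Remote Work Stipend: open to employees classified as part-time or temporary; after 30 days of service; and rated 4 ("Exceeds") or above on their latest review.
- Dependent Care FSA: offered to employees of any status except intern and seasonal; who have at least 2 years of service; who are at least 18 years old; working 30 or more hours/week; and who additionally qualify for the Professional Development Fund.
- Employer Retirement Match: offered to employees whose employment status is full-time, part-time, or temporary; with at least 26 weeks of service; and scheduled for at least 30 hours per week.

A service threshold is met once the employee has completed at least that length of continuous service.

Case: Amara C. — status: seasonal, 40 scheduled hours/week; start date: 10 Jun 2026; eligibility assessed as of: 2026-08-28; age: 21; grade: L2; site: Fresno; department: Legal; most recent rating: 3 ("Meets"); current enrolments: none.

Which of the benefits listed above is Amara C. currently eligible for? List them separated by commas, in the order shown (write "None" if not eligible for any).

Supplemental Life Insurance

Service from 10 Jun 2026 to 2026-08-28: 79 days.
Wellness Stipend — status seasonal ✗ (requires part-time) → not eligible.
Equity Grant Program — status seasonal ✓ (not excluded); service 79 days < 1 year (≈365 days) ✗ → not eligible.
Supplemental Life Insurance — status seasonal ✓ (not excluded); service 79 days ≥ 60 days ✓; 40 hrs/wk ≥ 20 ✓; age 21 ≥ 18 ✓; rating 3 ≥ 3 ✓ → eligible.
Home Office Allowance — status seasonal ✗ (requires part-time) → not eligible.
Flexible Spending Account — status seasonal ✗ (requires full-time or part-time) → not eligible.
Professional Development Fund — service 79 days < 12 months (≈360 days) ✗ → not eligible.
Remote Work Stipend — status seasonal ✗ (requires part-time or temporary) → not eligible.
Dependent Care FSA — status seasonal ✗ (excluded) → not eligible.
Employer Retirement Match — status seasonal ✗ (requires full-time, part-time, or temporary) → not eligible.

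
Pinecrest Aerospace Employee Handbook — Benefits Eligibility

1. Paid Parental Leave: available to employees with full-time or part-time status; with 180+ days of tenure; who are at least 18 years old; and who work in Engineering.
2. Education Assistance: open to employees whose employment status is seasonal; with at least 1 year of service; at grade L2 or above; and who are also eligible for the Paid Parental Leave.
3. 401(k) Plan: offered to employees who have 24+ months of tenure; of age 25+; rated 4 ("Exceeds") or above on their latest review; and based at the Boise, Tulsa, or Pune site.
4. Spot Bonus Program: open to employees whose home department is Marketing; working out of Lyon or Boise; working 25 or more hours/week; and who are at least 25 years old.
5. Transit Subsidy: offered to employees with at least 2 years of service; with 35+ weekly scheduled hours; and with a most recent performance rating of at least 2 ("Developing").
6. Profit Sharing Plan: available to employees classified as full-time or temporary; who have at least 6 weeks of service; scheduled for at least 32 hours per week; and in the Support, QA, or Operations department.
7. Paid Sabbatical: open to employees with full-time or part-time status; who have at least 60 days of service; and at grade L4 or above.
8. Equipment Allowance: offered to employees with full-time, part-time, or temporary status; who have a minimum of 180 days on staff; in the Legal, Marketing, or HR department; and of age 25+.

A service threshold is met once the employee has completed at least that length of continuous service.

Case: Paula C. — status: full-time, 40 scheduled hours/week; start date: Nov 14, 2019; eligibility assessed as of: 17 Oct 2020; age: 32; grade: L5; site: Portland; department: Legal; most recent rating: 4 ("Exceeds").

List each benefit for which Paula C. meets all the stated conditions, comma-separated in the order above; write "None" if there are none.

Paid Sabbatical, Equipment Allowance

Service from Nov 14, 2019 to 17 Oct 2020: 338 days.
Paid Parental Leave — status full-time ✓; service 338 days ≥ 180 days ✓; age 32 ≥ 18 ✓; dept Legal ✗ → not eligible.
Education Assistance — status full-time ✗ (requires seasonal) → not eligible.
401(k) Plan — service 338 days < 24 months (≈720 days) ✗ → not eligible.
Spot Bonus Program — dept Legal ✗ → not eligible.
Transit Subsidy — service 338 days < 2 years (≈730 days) ✗ → not eligible.
Profit Sharing Plan — status full-time ✓; service 338 days ≥ 6 weeks (≈42 days) ✓; 40 hrs/wk ≥ 32 ✓; dept Legal ✗ → not eligible.
Paid Sabbatical — status full-time ✓; service 338 days ≥ 60 days ✓; grade L5 ≥ L4 ✓ → eligible.
Equipment Allowance — status full-time ✓; service 338 days ≥ 180 days ✓; dept Legal ✓; age 32 ≥ 25 ✓ → eligible.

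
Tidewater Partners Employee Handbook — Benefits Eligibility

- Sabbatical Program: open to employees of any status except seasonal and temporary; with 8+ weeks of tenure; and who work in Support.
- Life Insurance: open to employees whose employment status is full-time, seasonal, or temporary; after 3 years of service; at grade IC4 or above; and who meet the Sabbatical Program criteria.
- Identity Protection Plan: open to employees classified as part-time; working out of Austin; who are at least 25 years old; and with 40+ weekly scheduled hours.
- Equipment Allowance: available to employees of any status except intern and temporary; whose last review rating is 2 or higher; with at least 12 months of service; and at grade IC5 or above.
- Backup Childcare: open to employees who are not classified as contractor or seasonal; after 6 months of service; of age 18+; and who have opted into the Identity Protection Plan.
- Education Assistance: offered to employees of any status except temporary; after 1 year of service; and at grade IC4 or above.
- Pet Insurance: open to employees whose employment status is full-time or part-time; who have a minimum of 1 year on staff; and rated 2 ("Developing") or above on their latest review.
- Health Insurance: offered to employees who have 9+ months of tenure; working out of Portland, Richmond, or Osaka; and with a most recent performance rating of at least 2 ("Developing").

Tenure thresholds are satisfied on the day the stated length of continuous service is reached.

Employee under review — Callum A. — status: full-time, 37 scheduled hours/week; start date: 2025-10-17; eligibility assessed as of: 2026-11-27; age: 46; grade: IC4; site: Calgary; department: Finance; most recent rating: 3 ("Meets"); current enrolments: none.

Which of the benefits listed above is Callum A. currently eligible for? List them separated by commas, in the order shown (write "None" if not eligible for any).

Service from 2025-10-17 to 2026-11-27: 406 days.
Sabbatical Program — status full-time ✓ (not excluded); service 406 days ≥ 8 weeks (≈56 days) ✓; dept Finance ✗ → not eligible.
Life Insurance — status full-time ✓; service 406 days < 3 years (≈1095 days) ✗ → not eligible.
Identity Protection Plan — status full-time ✗ (requires part-time) → not eligible.
Equipment Allowance — status full-time ✓ (not excluded); rating 3 ≥ 2 ✓; service 406 days ≥ 12 months (≈360 days) ✓; grade IC4 < IC5 ✗ → not eligible.
Backup Childcare — status full-time ✓ (not excluded); service 406 days ≥ 6 months (≈180 days) ✓; age 46 ≥ 18 ✓; not enrolled in Identity Protection Plan ✗ → not eligible.
Education Assistance — status full-time ✓ (not excluded); service 406 days ≥ 1 year (≈365 days) ✓; grade IC4 ≥ IC4 ✓ → eligible.
Pet Insurance — status full-time ✓; service 406 days ≥ 1 year (≈365 days) ✓; rating 3 ≥ 2 ✓ → eligible.
Health Insurance — service 406 days ≥ 9 months (≈270 days) ✓; site Calgary ✗ (not Portland, Richmond, or Osaka) → not eligible.

Education Assistance, Pet Insurance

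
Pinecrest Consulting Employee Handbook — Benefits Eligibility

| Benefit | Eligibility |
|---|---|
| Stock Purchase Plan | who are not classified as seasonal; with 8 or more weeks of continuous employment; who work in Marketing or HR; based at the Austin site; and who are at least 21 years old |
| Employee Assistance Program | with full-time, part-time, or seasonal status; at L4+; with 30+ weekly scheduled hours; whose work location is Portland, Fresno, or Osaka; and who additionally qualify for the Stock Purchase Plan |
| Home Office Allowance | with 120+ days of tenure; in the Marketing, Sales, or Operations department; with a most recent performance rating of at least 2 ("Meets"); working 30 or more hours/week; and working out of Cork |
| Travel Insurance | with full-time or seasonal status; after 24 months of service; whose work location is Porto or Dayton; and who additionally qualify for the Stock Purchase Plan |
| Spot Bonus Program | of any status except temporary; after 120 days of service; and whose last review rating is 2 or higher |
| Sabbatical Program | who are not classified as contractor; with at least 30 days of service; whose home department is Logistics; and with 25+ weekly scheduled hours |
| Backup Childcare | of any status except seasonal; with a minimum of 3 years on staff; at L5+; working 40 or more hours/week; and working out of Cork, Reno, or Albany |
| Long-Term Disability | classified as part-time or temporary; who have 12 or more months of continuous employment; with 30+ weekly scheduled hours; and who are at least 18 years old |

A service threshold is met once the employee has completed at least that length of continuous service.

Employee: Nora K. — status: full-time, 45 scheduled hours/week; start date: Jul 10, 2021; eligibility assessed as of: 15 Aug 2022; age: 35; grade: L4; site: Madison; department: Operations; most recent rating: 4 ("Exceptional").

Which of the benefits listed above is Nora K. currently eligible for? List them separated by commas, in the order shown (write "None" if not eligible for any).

Spot Bonus Program

Service from Jul 10, 2021 to 15 Aug 2022: 401 days.
Stock Purchase Plan — status full-time ✓ (not excluded); service 401 days ≥ 8 weeks (≈56 days) ✓; dept Operations ✗ → not eligible.
Employee Assistance Program — status full-time ✓; grade L4 ≥ L4 ✓; 45 hrs/wk ≥ 30 ✓; site Madison ✗ (not Portland, Fresno, or Osaka) → not eligible.
Home Office Allowance — service 401 days ≥ 120 days ✓; dept Operations ✓; rating 4 ≥ 2 ✓; 45 hrs/wk ≥ 30 ✓; site Madison ✗ (not Cork) → not eligible.
Travel Insurance — status full-time ✓; service 401 days < 24 months (≈720 days) ✗ → not eligible.
Spot Bonus Program — status full-time ✓ (not excluded); service 401 days ≥ 120 days ✓; rating 4 ≥ 2 ✓ → eligible.
Sabbatical Program — status full-time ✓ (not excluded); service 401 days ≥ 30 days ✓; dept Operations ✗ → not eligible.
Backup Childcare — status full-time ✓ (not excluded); service 401 days < 3 years (≈1095 days) ✗ → not eligible.
Long-Term Disability — status full-time ✗ (requires part-time or temporary) → not eligible.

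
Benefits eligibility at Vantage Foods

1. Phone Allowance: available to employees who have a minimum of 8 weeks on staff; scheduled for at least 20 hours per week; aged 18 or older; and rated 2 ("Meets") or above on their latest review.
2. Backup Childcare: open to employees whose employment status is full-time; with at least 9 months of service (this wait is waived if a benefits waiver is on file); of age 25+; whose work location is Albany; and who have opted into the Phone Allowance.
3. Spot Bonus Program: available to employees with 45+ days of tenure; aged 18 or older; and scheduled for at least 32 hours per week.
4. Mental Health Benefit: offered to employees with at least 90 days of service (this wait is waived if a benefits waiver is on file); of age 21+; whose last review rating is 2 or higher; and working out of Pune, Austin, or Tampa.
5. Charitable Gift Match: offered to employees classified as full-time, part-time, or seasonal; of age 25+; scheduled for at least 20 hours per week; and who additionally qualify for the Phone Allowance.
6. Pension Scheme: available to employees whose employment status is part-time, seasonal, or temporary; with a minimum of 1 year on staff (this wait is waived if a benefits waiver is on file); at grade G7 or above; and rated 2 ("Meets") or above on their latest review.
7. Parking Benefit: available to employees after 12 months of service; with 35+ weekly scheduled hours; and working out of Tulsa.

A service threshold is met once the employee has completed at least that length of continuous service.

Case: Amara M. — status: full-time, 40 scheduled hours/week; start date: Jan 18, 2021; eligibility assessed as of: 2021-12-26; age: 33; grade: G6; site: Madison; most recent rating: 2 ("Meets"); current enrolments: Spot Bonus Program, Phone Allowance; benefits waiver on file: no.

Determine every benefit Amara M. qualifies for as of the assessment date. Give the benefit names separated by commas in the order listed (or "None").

Service from Jan 18, 2021 to 2021-12-26: 342 days.
Phone Allowance — service 342 days ≥ 8 weeks (≈56 days) ✓; 40 hrs/wk ≥ 20 ✓; age 33 ≥ 18 ✓; rating 2 ≥ 2 ✓ → eligible.
Backup Childcare — status full-time ✓; no waiver, service 342 days ≥ 9 months (≈270 days) ✓; age 33 ≥ 25 ✓; site Madison ✗ (not Albany) → not eligible.
Spot Bonus Program — service 342 days ≥ 45 days ✓; age 33 ≥ 18 ✓; 40 hrs/wk ≥ 32 ✓ → eligible.
Mental Health Benefit — no waiver, service 342 days ≥ 90 days ✓; age 33 ≥ 21 ✓; rating 2 ≥ 2 ✓; site Madison ✗ (not Pune, Austin, or Tampa) → not eligible.
Charitable Gift Match — status full-time ✓; age 33 ≥ 25 ✓; 40 hrs/wk ≥ 20 ✓; eligible for Phone Allowance ✓ → eligible.
Pension Scheme — status full-time ✗ (requires part-time, seasonal, or temporary) → not eligible.
Parking Benefit — service 342 days < 12 months (≈360 days) ✗ → not eligible.

Phone Allowance, Spot Bonus Program, Charitable Gift Match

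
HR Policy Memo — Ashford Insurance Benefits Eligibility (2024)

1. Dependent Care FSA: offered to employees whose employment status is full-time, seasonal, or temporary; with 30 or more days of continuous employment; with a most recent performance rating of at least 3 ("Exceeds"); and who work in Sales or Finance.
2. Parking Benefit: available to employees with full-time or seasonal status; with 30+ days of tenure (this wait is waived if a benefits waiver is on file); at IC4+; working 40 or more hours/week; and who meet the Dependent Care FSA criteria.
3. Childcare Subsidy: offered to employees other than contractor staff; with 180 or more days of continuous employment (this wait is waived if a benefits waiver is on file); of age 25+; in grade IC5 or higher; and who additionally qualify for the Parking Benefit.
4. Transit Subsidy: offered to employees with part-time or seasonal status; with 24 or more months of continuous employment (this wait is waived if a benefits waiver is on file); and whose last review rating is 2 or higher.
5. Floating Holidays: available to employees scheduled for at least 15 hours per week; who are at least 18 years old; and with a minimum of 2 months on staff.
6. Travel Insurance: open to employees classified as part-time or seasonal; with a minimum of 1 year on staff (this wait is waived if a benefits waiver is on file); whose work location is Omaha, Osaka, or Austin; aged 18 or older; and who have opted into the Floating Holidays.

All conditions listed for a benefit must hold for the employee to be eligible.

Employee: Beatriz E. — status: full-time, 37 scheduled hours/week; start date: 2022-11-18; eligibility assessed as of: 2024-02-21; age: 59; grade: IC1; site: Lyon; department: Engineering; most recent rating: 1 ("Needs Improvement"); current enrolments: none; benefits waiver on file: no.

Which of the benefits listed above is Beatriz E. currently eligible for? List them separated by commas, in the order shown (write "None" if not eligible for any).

Service from 2022-11-18 to 2024-02-21: 460 days.
Dependent Care FSA — status full-time ✓; service 460 days ≥ 30 days ✓; rating 1 < 3 ✗ → not eligible.
Parking Benefit — status full-time ✓; no waiver, service 460 days ≥ 30 days ✓; grade IC1 < IC4 ✗ → not eligible.
Childcare Subsidy — status full-time ✓ (not excluded); no waiver, service 460 days ≥ 180 days ✓; age 59 ≥ 25 ✓; grade IC1 < IC5 ✗ → not eligible.
Transit Subsidy — status full-time ✗ (requires part-time or seasonal) → not eligible.
Floating Holidays — 37 hrs/wk ≥ 15 ✓; age 59 ≥ 18 ✓; service 460 days ≥ 2 months (≈60 days) ✓ → eligible.
Travel Insurance — status full-time ✗ (requires part-time or seasonal) → not eligible.

Floating Holidays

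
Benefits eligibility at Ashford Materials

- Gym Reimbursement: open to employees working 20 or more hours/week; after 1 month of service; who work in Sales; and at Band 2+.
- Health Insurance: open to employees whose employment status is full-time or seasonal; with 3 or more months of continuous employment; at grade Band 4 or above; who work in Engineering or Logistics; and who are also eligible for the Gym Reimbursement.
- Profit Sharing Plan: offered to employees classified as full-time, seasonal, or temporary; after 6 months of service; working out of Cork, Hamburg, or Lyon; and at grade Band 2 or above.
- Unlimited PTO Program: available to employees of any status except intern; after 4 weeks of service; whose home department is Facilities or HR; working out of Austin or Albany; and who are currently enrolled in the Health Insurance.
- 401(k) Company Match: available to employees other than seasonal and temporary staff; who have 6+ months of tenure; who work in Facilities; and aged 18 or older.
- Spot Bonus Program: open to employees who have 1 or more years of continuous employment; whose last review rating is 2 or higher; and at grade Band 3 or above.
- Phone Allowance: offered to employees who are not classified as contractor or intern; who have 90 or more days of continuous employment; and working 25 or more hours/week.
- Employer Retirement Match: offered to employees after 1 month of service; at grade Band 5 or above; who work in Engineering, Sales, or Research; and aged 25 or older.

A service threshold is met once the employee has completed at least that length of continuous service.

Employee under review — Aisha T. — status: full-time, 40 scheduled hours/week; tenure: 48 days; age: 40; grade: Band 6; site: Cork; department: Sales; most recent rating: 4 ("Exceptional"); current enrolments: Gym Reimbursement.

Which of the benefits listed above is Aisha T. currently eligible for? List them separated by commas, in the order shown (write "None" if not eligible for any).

Gym Reimbursement, Employer Retirement Match

Gym Reimbursement — 40 hrs/wk ≥ 20 ✓; service 48 days ≥ 1 month (≈30 days) ✓; dept Sales ✓; grade Band 6 ≥ Band 2 ✓ → eligible.
Health Insurance — status full-time ✓; service 48 days < 3 months (≈90 days) ✗ → not eligible.
Profit Sharing Plan — status full-time ✓; service 48 days < 6 months (≈180 days) ✗ → not eligible.
Unlimited PTO Program — status full-time ✓ (not excluded); service 48 days ≥ 4 weeks (≈28 days) ✓; dept Sales ✗ → not eligible.
401(k) Company Match — status full-time ✓ (not excluded); service 48 days < 6 months (≈180 days) ✗ → not eligible.
Spot Bonus Program — service 48 days < 1 year (≈365 days) ✗ → not eligible.
Phone Allowance — status full-time ✓ (not excluded); service 48 days < 90 days ✗ → not eligible.
Employer Retirement Match — service 48 days ≥ 1 month (≈30 days) ✓; grade Band 6 ≥ Band 5 ✓; dept Sales ✓; age 40 ≥ 25 ✓ → eligible.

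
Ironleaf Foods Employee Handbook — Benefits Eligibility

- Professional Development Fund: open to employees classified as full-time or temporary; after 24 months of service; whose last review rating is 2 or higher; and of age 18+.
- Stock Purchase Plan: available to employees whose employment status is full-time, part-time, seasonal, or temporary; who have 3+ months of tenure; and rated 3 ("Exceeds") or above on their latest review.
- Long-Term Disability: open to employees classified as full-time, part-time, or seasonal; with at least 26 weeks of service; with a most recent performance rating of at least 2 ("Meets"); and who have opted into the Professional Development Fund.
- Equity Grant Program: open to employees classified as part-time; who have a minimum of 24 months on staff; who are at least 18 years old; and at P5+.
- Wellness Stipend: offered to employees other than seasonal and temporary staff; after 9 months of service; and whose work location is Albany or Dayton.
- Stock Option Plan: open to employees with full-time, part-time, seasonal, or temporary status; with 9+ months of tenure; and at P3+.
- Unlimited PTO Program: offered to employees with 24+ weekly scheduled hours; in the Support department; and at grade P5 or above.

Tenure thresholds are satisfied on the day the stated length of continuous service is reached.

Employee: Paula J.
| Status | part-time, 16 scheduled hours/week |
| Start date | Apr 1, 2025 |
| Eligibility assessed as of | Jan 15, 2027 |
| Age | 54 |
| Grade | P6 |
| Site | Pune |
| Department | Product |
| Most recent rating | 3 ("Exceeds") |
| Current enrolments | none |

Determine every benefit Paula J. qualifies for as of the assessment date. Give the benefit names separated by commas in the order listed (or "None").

Service from Apr 1, 2025 to Jan 15, 2027: 654 days.
Professional Development Fund — status part-time ✗ (requires full-time or temporary) → not eligible.
Stock Purchase Plan — status part-time ✓; service 654 days ≥ 3 months (≈90 days) ✓; rating 3 ≥ 3 ✓ → eligible.
Long-Term Disability — status part-time ✓; service 654 days ≥ 26 weeks (≈182 days) ✓; rating 3 ≥ 2 ✓; not enrolled in Professional Development Fund ✗ → not eligible.
Equity Grant Program — status part-time ✓; service 654 days < 24 months (≈720 days) ✗ → not eligible.
Wellness Stipend — status part-time ✓ (not excluded); service 654 days ≥ 9 months (≈270 days) ✓; site Pune ✗ (not Albany or Dayton) → not eligible.
Stock Option Plan — status part-time ✓; service 654 days ≥ 9 months (≈270 days) ✓; grade P6 ≥ P3 ✓ → eligible.
Unlimited PTO Program — 16 hrs/wk < 24 ✗ → not eligible.

Stock Purchase Plan, Stock Option Plan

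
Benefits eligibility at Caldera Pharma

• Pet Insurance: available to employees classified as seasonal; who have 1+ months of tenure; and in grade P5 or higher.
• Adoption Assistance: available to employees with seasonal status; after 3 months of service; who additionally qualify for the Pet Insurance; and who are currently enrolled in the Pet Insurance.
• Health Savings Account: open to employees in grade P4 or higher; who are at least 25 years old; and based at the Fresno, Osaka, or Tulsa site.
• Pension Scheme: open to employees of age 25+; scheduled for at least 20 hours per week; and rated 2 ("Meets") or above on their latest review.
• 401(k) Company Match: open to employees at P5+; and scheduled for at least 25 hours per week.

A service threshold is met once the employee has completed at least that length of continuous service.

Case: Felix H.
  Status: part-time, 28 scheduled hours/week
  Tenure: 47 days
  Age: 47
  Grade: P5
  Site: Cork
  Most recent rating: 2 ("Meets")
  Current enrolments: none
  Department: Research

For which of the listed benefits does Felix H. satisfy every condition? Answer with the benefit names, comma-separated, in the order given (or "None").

Pet Insurance — status part-time ✗ (requires seasonal) → not eligible.
Adoption Assistance — status part-time ✗ (requires seasonal) → not eligible.
Health Savings Account — grade P5 ≥ P4 ✓; age 47 ≥ 25 ✓; site Cork ✗ (not Fresno, Osaka, or Tulsa) → not eligible.
Pension Scheme — age 47 ≥ 25 ✓; 28 hrs/wk ≥ 20 ✓; rating 2 ≥ 2 ✓ → eligible.
401(k) Company Match — grade P5 ≥ P5 ✓; 28 hrs/wk ≥ 25 ✓ → eligible.

Pension Scheme, 401(k) Company Match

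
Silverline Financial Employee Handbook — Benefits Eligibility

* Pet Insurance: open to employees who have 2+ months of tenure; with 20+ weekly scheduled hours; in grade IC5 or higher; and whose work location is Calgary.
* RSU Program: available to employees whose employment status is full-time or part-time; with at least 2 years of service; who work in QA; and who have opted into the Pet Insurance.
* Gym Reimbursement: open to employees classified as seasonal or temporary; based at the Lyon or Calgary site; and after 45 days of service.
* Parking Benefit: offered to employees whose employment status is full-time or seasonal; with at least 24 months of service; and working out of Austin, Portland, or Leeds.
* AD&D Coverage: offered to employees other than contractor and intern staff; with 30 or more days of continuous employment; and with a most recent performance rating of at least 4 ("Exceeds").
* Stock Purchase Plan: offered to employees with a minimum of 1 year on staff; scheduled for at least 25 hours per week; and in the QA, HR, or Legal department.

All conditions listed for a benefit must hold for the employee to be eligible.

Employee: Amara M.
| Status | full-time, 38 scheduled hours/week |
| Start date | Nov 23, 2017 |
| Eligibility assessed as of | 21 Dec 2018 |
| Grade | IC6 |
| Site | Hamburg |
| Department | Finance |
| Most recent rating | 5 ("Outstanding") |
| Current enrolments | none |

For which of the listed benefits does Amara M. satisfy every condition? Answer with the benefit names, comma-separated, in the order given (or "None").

Service from Nov 23, 2017 to 21 Dec 2018: 393 days.
Pet Insurance — service 393 days ≥ 2 months (≈60 days) ✓; 38 hrs/wk ≥ 20 ✓; grade IC6 ≥ IC5 ✓; site Hamburg ✗ (not Calgary) → not eligible.
RSU Program — status full-time ✓; service 393 days < 2 years (≈730 days) ✗ → not eligible.
Gym Reimbursement — status full-time ✗ (requires seasonal or temporary) → not eligible.
Parking Benefit — status full-time ✓; service 393 days < 24 months (≈720 days) ✗ → not eligible.
AD&D Coverage — status full-time ✓ (not excluded); service 393 days ≥ 30 days ✓; rating 5 ≥ 4 ✓ → eligible.
Stock Purchase Plan — service 393 days ≥ 1 year (≈365 days) ✓; 38 hrs/wk ≥ 25 ✓; dept Finance ✗ → not eligible.

AD&D Coverage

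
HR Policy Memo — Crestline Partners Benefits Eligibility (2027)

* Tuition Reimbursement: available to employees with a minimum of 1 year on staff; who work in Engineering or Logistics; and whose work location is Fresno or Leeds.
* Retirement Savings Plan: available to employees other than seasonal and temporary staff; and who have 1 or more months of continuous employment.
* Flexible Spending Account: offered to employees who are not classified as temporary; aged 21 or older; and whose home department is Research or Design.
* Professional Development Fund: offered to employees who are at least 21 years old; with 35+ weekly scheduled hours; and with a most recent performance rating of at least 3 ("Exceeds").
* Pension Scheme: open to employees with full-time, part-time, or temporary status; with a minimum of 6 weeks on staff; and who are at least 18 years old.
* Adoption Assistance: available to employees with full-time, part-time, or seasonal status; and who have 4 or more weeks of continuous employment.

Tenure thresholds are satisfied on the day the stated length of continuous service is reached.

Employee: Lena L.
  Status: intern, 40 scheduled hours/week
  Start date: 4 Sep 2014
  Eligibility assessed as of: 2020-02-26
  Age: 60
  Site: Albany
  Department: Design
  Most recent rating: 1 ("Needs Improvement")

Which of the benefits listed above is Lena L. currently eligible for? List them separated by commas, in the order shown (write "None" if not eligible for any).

Retirement Savings Plan, Flexible Spending Account

Service from 4 Sep 2014 to 2020-02-26: 2001 days.
Tuition Reimbursement — service 2001 days ≥ 1 year (≈365 days) ✓; dept Design ✗ → not eligible.
Retirement Savings Plan — status intern ✓ (not excluded); service 2001 days ≥ 1 month (≈30 days) ✓ → eligible.
Flexible Spending Account — status intern ✓ (not excluded); age 60 ≥ 21 ✓; dept Design ✓ → eligible.
Professional Development Fund — age 60 ≥ 21 ✓; 40 hrs/wk ≥ 35 ✓; rating 1 < 3 ✗ → not eligible.
Pension Scheme — status intern ✗ (requires full-time, part-time, or temporary) → not eligible.
Adoption Assistance — status intern ✗ (requires full-time, part-time, or seasonal) → not eligible.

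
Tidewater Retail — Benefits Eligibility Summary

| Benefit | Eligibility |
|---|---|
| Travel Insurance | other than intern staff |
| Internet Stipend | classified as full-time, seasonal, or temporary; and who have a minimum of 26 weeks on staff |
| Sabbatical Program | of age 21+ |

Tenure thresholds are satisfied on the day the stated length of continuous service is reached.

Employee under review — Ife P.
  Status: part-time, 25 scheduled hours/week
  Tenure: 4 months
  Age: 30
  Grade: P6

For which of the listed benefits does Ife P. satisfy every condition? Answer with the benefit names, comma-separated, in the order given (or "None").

Travel Insurance — status part-time ✓ (not excluded) → eligible.
Internet Stipend — status part-time ✗ (requires full-time, seasonal, or temporary) → not eligible.
Sabbatical Program — age 30 ≥ 21 ✓ → eligible.

Travel Insurance, Sabbatical Program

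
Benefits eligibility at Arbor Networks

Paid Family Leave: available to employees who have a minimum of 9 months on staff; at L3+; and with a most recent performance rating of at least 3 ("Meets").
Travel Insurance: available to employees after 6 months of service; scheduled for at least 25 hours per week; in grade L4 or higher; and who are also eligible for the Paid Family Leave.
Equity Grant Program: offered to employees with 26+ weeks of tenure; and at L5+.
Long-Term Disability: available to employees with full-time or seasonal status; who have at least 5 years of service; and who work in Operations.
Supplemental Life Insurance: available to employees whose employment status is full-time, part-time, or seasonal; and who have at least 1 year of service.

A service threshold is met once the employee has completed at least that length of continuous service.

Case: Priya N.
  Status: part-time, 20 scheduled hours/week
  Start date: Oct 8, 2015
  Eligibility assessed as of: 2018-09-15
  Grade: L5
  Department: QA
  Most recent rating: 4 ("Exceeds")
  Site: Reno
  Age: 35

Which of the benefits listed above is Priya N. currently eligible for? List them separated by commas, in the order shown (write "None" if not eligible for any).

Service from Oct 8, 2015 to 2018-09-15: 1073 days.
Paid Family Leave — service 1073 days ≥ 9 months (≈270 days) ✓; grade L5 ≥ L3 ✓; rating 4 ≥ 3 ✓ → eligible.
Travel Insurance — service 1073 days ≥ 6 months (≈180 days) ✓; 20 hrs/wk < 25 ✗ → not eligible.
Equity Grant Program — service 1073 days ≥ 26 weeks (≈182 days) ✓; grade L5 ≥ L5 ✓ → eligible.
Long-Term Disability — status part-time ✗ (requires full-time or seasonal) → not eligible.
Supplemental Life Insurance — status part-time ✓; service 1073 days ≥ 1 year (≈365 days) ✓ → eligible.

Paid Family Leave, Equity Grant Program, Supplemental Life Insurance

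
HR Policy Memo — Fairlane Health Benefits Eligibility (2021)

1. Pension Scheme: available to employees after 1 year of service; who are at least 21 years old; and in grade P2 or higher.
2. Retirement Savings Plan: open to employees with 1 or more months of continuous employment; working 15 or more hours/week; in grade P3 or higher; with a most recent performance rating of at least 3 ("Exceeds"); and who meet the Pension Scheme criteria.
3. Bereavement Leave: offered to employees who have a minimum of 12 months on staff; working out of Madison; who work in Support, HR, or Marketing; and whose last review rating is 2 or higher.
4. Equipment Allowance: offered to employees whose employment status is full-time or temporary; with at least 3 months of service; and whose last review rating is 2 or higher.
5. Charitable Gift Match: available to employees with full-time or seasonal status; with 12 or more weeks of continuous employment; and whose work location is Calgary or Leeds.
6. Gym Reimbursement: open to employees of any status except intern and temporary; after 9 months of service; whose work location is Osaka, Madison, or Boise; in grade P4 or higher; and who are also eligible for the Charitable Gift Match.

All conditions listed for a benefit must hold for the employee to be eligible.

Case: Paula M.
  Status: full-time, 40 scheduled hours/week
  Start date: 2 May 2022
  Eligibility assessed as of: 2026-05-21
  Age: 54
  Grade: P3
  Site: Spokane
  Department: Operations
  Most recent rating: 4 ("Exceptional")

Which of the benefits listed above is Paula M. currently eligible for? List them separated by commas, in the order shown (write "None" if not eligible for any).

Pension Scheme, Retirement Savings Plan, Equipment Allowance

Service from 2 May 2022 to 2026-05-21: 1480 days.
Pension Scheme — service 1480 days ≥ 1 year (≈365 days) ✓; age 54 ≥ 21 ✓; grade P3 ≥ P2 ✓ → eligible.
Retirement Savings Plan — service 1480 days ≥ 1 month (≈30 days) ✓; 40 hrs/wk ≥ 15 ✓; grade P3 ≥ P3 ✓; rating 4 ≥ 3 ✓; eligible for Pension Scheme ✓ → eligible.
Bereavement Leave — service 1480 days ≥ 12 months (≈360 days) ✓; site Spokane ✗ (not Madison) → not eligible.
Equipment Allowance — status full-time ✓; service 1480 days ≥ 3 months (≈90 days) ✓; rating 4 ≥ 2 ✓ → eligible.
Charitable Gift Match — status full-time ✓; service 1480 days ≥ 12 weeks (≈84 days) ✓; site Spokane ✗ (not Calgary or Leeds) → not eligible.
Gym Reimbursement — status full-time ✓ (not excluded); service 1480 days ≥ 9 months (≈270 days) ✓; site Spokane ✗ (not Osaka, Madison, or Boise) → not eligible.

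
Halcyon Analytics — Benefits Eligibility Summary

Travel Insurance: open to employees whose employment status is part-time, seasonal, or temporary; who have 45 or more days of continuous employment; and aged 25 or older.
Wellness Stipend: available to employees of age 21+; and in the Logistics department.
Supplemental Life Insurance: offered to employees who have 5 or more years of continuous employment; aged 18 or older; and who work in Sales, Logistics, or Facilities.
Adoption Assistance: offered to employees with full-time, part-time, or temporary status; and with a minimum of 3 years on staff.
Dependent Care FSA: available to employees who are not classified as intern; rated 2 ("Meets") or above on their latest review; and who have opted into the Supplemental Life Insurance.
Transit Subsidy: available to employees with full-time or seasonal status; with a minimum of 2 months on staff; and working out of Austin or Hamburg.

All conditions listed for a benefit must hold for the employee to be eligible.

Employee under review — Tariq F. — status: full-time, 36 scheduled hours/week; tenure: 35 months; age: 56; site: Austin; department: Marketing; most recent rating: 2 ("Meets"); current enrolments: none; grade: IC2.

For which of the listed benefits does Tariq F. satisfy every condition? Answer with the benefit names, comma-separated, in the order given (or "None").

Transit Subsidy

Travel Insurance — status full-time ✗ (requires part-time, seasonal, or temporary) → not eligible.
Wellness Stipend — age 56 ≥ 21 ✓; dept Marketing ✗ → not eligible.
Supplemental Life Insurance — service 35 months < 5 years (≈1825 days) ✗ → not eligible.
Adoption Assistance — status full-time ✓; service 35 months < 3 years (≈1095 days) ✗ → not eligible.
Dependent Care FSA — status full-time ✓ (not excluded); rating 2 ≥ 2 ✓; not enrolled in Supplemental Life Insurance ✗ → not eligible.
Transit Subsidy — status full-time ✓; service 35 months ≥ 2 months ✓; site Austin ✓ → eligible.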